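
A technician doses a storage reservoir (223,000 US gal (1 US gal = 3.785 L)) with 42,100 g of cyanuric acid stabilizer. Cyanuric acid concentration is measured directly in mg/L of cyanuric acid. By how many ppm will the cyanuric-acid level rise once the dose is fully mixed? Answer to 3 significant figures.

49.9 ppm

Volume: 223,000 US gal × 3.785 L/gal = 844,055 L.
Rise: 42,100 g / 844,055 L × 1000 = 49.88 mg/L.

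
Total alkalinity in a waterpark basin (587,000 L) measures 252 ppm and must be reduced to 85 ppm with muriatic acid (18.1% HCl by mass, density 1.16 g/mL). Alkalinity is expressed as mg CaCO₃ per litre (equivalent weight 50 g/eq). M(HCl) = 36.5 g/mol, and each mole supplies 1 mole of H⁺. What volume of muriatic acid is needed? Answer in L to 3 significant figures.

Alkalinity to neutralize: (252 − 85) = 167 mg/L as CaCO₃ × 587,000 L = 98,030 g as CaCO₃.
Equivalents of H⁺ required: 98,030 ÷ 50 g/eq = 1961 eq = 1961 mol HCl.
Mass of HCl: 1961 × 36.5 = 71,560 g.
Mass of 18.1% solution: 71,560 / 0.181 = 395,400 g.
Volume: 395,400 g ÷ 1.16 g/mL = 340,800 mL.

341 L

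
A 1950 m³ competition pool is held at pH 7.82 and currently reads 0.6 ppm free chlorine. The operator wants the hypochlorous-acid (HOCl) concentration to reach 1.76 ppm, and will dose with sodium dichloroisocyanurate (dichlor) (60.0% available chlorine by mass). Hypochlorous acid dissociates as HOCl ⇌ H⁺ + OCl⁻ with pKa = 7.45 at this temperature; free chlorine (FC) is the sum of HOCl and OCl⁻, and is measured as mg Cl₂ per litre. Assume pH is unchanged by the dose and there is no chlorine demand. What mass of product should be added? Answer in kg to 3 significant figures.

Volume: 1950 m³ = 1,950,000 L.
[OCl⁻]/[HOCl] = 10^(pH − pKa) = 10^(7.82 − 7.45) = 2.344; fraction as HOCl = 1/(1 + 2.344) = 0.299.
Free chlorine required for 1.76 ppm HOCl: 1.76 / 0.299 = 5.886 ppm.
FC to add: 5.886 − 0.6 = 5.286 mg/L as Cl₂.
Cl₂ equivalent: 5.286 mg/L × 1,950,000 L = 10,310 g.
Product at 60.0% available Cl: 10,310 / 0.6 = 17,180 g.

17.2 kg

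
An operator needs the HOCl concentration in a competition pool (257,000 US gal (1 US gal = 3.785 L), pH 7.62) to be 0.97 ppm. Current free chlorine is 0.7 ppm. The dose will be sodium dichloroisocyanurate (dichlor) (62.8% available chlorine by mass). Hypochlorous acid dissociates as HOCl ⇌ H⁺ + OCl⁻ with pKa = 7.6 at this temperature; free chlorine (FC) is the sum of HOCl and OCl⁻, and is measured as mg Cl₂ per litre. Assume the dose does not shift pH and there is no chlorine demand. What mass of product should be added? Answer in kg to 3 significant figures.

1.99 kg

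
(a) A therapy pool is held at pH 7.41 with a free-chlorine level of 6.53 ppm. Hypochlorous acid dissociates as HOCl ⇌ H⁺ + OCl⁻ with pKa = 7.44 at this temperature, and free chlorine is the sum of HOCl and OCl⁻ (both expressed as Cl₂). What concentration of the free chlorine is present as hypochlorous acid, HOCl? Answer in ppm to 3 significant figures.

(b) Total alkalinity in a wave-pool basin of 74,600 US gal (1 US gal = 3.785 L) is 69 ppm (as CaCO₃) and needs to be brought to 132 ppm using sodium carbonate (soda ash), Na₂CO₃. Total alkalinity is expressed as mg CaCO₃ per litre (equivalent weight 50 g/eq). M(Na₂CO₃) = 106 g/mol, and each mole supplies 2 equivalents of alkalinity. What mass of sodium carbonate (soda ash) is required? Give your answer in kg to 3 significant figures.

(a) [OCl⁻]/[HOCl] = 10^(pH − pKa) = 10^(7.41 − 7.44) = 10^-0.03 = 0.9333.
(a) Fraction as HOCl = 1 / (1 + 0.9333) = 0.5173.
(a) HOCl = 0.5173 × 6.53 ppm = 3.378 ppm.

(b) Volume: 74,600 US gal × 3.785 L/gal = 282,361 L.
(b) Alkalinity to add: (132 − 69) = 63 mg/L as CaCO₃ × 282,361 L = 17,790 g as CaCO₃.
(b) Equivalents: 17,790 g ÷ 50 g/eq = 355.8 eq.
(b) Each mole of Na₂CO₃ supplies 2 eq, so 355.8 / 2 = 177.9 mol.
(b) Mass: 177.9 mol × 106 g/mol = 18,860 g.

(a) 3.38 ppm; (b) 18.9 kg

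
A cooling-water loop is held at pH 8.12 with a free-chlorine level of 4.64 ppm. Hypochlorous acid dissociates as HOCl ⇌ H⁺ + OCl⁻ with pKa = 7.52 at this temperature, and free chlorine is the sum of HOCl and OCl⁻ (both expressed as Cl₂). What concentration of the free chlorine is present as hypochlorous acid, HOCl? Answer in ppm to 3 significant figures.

0.932 ppm

[OCl⁻]/[HOCl] = 10^(pH − pKa) = 10^(8.12 − 7.52) = 10^0.60 = 3.981.
Fraction as HOCl = 1 / (1 + 3.981) = 0.2008.
HOCl = 0.2008 × 4.64 ppm = 0.9315 ppm.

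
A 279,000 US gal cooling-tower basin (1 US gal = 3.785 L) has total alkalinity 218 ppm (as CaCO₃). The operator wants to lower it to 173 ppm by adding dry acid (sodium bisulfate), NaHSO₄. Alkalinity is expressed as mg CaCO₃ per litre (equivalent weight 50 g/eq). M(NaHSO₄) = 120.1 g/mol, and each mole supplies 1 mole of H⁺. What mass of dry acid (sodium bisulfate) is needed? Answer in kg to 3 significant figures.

114 kg

Volume: 279,000 US gal × 3.785 L/gal = 1,056,015 L.
Alkalinity to neutralize: (218 − 173) = 45 mg/L as CaCO₃ × 1,056,015 L = 47,520 g as CaCO₃.
Equivalents of H⁺ required: 47,520 ÷ 50 g/eq = 950.4 eq = 950.4 mol NaHSO₄.
Mass of NaHSO₄: 950.4 × 120.1 = 114,100 g.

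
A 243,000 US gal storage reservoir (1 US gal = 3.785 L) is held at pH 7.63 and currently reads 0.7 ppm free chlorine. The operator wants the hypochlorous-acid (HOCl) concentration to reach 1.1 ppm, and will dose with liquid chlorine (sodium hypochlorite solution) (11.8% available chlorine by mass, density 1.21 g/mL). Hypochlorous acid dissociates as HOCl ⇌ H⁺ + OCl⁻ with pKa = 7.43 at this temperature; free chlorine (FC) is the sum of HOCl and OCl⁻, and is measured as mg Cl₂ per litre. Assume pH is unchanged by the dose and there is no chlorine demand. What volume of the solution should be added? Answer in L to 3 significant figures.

13.8 L

Volume: 243,000 US gal × 3.785 L/gal = 919,755 L.
[OCl⁻]/[HOCl] = 10^(pH − pKa) = 10^(7.63 − 7.43) = 1.585; fraction as HOCl = 1/(1 + 1.585) = 0.3869.
Free chlorine required for 1.1 ppm HOCl: 1.1 / 0.3869 = 2.843 ppm.
FC to add: 2.843 − 0.7 = 2.143 mg/L as Cl₂.
Cl₂ equivalent: 2.143 mg/L × 919,755 L = 1971 g.
Product at 11.8% available Cl: 1971 / 0.118 = 16,710 g.
Volume: 16,710 g ÷ 1.21 g/mL = 13,810 mL.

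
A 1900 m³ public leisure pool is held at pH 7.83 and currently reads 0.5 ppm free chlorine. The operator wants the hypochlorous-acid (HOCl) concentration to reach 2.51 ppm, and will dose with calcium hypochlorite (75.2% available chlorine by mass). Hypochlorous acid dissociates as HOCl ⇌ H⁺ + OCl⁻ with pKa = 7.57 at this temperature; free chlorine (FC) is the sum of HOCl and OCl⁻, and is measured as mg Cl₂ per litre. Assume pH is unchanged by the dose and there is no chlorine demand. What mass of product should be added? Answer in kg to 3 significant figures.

16.6 kg

Volume: 1900 m³ = 1,900,000 L.
[OCl⁻]/[HOCl] = 10^(pH − pKa) = 10^(7.83 − 7.57) = 1.82; fraction as HOCl = 1/(1 + 1.82) = 0.3546.
Free chlorine required for 2.51 ppm HOCl: 2.51 / 0.3546 = 7.077 ppm.
FC to add: 7.077 − 0.5 = 6.577 mg/L as Cl₂.
Cl₂ equivalent: 6.577 mg/L × 1,900,000 L = 12,500 g.
Product at 75.2% available Cl: 12,500 / 0.752 = 16,620 g.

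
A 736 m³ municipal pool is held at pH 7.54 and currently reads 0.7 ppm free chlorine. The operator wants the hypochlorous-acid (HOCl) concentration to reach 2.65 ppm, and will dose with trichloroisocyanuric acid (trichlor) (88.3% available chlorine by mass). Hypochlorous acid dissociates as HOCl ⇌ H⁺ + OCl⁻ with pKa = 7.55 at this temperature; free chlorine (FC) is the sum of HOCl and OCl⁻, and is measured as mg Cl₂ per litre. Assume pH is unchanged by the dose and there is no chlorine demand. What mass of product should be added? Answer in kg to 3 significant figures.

3.78 kg

Volume: 736 m³ = 736,000 L.
[OCl⁻]/[HOCl] = 10^(pH − pKa) = 10^(7.54 − 7.55) = 0.9772; fraction as HOCl = 1/(1 + 0.9772) = 0.5058.
Free chlorine required for 2.65 ppm HOCl: 2.65 / 0.5058 = 5.24 ppm.
FC to add: 5.24 − 0.7 = 4.54 mg/L as Cl₂.
Cl₂ equivalent: 4.54 mg/L × 736,000 L = 3341 g.
Product at 88.3% available Cl: 3341 / 0.883 = 3784 g.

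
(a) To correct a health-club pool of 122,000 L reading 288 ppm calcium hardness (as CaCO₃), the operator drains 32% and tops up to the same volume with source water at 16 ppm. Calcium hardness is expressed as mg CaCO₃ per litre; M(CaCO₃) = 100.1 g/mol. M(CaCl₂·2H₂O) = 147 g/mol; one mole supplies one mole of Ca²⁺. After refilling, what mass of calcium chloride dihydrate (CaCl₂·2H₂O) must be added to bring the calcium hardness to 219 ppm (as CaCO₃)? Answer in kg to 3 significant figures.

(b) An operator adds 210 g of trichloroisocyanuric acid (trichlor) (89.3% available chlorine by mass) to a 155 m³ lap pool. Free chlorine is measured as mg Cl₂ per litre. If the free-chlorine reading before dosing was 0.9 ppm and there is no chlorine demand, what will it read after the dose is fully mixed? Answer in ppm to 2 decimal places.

(a) 3.23 kg; (b) 2.11 ppm

(a) After draining 32% and refilling: 288 × 0.68 + 16 × 0.32 = 200.96 ppm.
(a) Deficit to target: 219 − 200.96 = 18.04 mg/L.
(a) As CaCO₃: 18.04 mg/L × 122,000 L = 2201 g; ÷ 100.1 = 21.99 mol Ca²⁺.
(a) Mass: 21.99 × 147 = 3232 g.

(b) Volume: 155 m³ = 155,000 L.
(b) Available chlorine delivered: 210 g × 0.893 = 187.5 g as Cl₂.
(b) Concentration rise: 187.5 g / 155,000 L = 1.21 mg/L = 1.21 ppm.
(b) Final FC: 0.9 + 1.21 = 2.11 ppm.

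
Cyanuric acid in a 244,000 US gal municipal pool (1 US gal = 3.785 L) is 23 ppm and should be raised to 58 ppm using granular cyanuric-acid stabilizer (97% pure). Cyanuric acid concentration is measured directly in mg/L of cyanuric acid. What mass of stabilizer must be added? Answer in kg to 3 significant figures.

Volume: 244,000 US gal × 3.785 L/gal = 923,540 L.
CYA to add: (58 − 23) = 35 mg/L × 923,540 L = 32,320 g cyanuric acid.
At 97% purity: 32,320 / 0.97 = 33,320 g product.

33.3 kg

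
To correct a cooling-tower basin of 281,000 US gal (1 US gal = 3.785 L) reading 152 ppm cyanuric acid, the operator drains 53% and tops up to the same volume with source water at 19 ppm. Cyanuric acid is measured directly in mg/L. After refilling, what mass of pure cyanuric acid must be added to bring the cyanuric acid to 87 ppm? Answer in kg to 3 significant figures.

Volume: 281,000 US gal × 3.785 L/gal = 1,063,585 L.
After draining 53% and refilling: 152 × 0.47 + 19 × 0.53 = 81.51 ppm.
Deficit to target: 87 − 81.51 = 5.49 mg/L.
Mass: 5.49 mg/L × 1,063,585 L = 5839 g cyanuric acid.

5.84 kg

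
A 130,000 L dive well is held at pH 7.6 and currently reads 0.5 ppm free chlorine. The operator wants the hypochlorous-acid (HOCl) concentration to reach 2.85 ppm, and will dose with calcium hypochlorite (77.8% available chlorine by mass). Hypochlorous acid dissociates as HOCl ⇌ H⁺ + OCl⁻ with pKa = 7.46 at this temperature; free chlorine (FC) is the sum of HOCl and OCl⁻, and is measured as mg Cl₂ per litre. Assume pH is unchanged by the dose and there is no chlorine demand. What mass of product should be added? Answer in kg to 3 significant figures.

1.05 kg

[OCl⁻]/[HOCl] = 10^(pH − pKa) = 10^(7.6 − 7.46) = 1.38; fraction as HOCl = 1/(1 + 1.38) = 0.4201.
Free chlorine required for 2.85 ppm HOCl: 2.85 / 0.4201 = 6.784 ppm.
FC to add: 6.784 − 0.5 = 6.284 mg/L as Cl₂.
Cl₂ equivalent: 6.284 mg/L × 130,000 L = 816.9 g.
Product at 77.8% available Cl: 816.9 / 0.778 = 1050 g.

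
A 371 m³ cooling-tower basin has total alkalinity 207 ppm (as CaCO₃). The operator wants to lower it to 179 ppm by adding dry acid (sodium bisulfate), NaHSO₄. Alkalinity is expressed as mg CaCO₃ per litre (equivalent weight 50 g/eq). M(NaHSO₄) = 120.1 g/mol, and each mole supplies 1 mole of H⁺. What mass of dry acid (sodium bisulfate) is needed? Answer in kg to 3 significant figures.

25.0 kg

Volume: 371 m³ = 371,000 L.
Alkalinity to neutralize: (207 − 179) = 28 mg/L as CaCO₃ × 371,000 L = 10,390 g as CaCO₃.
Equivalents of H⁺ required: 10,390 ÷ 50 g/eq = 207.8 eq = 207.8 mol NaHSO₄.
Mass of NaHSO₄: 207.8 × 120.1 = 24,950 g.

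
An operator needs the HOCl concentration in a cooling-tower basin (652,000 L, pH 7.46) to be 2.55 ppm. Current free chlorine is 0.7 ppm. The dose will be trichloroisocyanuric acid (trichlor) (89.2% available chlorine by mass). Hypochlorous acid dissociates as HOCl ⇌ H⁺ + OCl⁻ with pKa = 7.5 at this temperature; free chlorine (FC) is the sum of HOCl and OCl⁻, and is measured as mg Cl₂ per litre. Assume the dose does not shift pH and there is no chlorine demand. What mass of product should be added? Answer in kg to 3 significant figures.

[OCl⁻]/[HOCl] = 10^(pH − pKa) = 10^(7.46 − 7.5) = 0.912; fraction as HOCl = 1/(1 + 0.912) = 0.523.
Free chlorine required for 2.55 ppm HOCl: 2.55 / 0.523 = 4.876 ppm.
FC to add: 4.876 − 0.7 = 4.176 mg/L as Cl₂.
Cl₂ equivalent: 4.176 mg/L × 652,000 L = 2723 g.
Product at 89.2% available Cl: 2723 / 0.892 = 3052 g.

3.05 kg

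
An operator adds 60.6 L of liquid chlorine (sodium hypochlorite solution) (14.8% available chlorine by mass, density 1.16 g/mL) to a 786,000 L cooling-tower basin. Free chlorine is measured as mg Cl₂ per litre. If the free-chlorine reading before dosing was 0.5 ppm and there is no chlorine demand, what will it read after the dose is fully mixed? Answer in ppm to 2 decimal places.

Mass of solution: 60.6 L × 1000 mL/L × 1.16 g/mL = 70,300 g.
Available chlorine delivered: 70,300 g × 0.148 = 10,400 g as Cl₂.
Concentration rise: 10,400 g / 786,000 L = 13.24 mg/L = 13.24 ppm.
Final FC: 0.5 + 13.24 = 13.74 ppm.

13.74 ppm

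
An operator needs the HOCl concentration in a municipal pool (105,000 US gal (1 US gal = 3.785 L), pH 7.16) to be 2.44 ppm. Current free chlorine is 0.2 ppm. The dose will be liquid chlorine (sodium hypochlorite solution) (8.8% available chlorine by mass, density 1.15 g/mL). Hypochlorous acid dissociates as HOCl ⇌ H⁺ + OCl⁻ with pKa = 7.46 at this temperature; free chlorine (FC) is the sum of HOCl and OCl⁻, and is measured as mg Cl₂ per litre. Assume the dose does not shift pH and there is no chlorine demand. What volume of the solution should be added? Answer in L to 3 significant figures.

13.6 L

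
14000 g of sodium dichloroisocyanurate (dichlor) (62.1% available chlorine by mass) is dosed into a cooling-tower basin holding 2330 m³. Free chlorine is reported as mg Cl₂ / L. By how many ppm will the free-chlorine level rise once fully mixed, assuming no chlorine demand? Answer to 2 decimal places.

Volume: 2330 m³ = 2,330,000 L.
Available chlorine delivered: 14,000 g × 0.621 = 8694 g as Cl₂.
Concentration rise: 8694 g / 2,330,000 L = 3.731 mg/L = 3.73 ppm.

3.73 ppm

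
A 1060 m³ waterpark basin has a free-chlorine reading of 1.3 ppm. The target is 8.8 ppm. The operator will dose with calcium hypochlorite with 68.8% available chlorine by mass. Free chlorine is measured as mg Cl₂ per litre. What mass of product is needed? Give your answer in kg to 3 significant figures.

11.6 kg

Volume: 1060 m³ = 1,060,000 L.
Chlorine deficit: 8.8 − 1.3 = 7.5 ppm = 7.5 mg/L as Cl₂.
Cl₂ equivalent needed: 7.5 mg/L × 1,060,000 L = 7,950,000 mg = 7950 g.
Product at 68.8% available chlorine: 7950 / 0.688 = 11,560 g.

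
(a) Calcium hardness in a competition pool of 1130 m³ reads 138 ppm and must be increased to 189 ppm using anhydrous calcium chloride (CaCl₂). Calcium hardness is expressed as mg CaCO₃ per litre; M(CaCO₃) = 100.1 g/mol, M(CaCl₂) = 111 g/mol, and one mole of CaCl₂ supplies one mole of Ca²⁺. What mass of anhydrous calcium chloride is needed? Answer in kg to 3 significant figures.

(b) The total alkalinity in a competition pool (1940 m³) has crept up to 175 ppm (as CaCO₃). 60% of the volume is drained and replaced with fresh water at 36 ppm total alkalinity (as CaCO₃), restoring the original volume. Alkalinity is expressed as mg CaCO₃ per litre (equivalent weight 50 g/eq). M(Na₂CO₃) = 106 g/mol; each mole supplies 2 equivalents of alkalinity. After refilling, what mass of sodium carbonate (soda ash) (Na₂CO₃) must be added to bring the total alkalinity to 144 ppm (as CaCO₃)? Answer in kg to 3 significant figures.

(a) 63.9 kg; (b) 108 kg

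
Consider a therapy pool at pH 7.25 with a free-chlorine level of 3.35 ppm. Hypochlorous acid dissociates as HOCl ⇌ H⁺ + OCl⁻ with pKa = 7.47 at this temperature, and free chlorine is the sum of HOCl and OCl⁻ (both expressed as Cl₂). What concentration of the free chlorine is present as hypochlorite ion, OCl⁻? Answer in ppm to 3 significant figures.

[OCl⁻]/[HOCl] = 10^(pH − pKa) = 10^(7.25 − 7.47) = 10^-0.22 = 0.6026.
Fraction as HOCl = 1 / (1 + 0.6026) = 0.624.
OCl⁻ = (1 − 0.624) × 3.35 ppm = 1.26 ppm.

1.26 ppm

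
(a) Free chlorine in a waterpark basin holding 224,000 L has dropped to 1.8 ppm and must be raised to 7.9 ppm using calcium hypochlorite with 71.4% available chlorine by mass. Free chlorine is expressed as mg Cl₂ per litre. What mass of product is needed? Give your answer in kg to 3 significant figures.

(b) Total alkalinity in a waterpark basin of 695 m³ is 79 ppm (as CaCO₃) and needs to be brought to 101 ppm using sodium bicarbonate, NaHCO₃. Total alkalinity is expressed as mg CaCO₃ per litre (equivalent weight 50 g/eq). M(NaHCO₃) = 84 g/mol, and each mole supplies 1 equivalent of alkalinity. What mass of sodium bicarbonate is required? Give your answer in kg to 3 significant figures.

(a) 1.91 kg; (b) 25.7 kg

(a) Chlorine deficit: 7.9 − 1.8 = 6.1 ppm = 6.1 mg/L as Cl₂.
(a) Cl₂ equivalent needed: 6.1 mg/L × 224,000 L = 1,366,000 mg = 1366 g.
(a) Product at 71.4% available chlorine: 1366 / 0.714 = 1914 g.

(b) Volume: 695 m³ = 695,000 L.
(b) Alkalinity to add: (101 − 79) = 22 mg/L as CaCO₃ × 695,000 L = 15,290 g as CaCO₃.
(b) Equivalents: 15,290 g ÷ 50 g/eq = 305.8 eq.
(b) NaHCO₃ supplies 1 eq per mole → 305.8 mol.
(b) Mass: 305.8 mol × 84 g/mol = 25,690 g.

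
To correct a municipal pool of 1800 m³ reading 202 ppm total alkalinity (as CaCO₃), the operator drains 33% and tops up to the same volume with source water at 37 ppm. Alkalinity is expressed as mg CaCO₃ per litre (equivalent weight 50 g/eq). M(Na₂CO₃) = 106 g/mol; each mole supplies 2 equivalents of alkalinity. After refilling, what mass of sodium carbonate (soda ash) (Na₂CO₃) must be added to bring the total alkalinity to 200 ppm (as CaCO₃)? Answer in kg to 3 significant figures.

100 kg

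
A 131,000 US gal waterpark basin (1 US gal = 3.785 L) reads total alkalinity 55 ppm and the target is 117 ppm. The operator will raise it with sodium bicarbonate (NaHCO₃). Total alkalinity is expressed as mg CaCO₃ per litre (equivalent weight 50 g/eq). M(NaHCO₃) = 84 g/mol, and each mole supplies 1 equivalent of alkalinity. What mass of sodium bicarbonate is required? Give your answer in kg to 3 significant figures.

51.6 kg

Volume: 131,000 US gal × 3.785 L/gal = 495,835 L.
Alkalinity to add: (117 − 55) = 62 mg/L as CaCO₃ × 495,835 L = 30,740 g as CaCO₃.
Equivalents: 30,740 g ÷ 50 g/eq = 614.8 eq.
NaHCO₃ supplies 1 eq per mole → 614.8 mol.
Mass: 614.8 mol × 84 g/mol = 51,650 g.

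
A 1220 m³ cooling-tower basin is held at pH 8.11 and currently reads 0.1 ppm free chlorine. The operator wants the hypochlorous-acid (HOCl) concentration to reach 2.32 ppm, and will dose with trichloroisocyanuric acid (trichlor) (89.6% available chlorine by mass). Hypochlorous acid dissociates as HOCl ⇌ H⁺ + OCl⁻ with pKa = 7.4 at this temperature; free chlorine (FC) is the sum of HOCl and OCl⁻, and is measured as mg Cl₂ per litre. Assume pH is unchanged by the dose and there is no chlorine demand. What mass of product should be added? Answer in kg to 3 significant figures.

19.2 kg

Volume: 1220 m³ = 1,220,000 L.
[OCl⁻]/[HOCl] = 10^(pH − pKa) = 10^(8.11 − 7.4) = 5.129; fraction as HOCl = 1/(1 + 5.129) = 0.1632.
Free chlorine required for 2.32 ppm HOCl: 2.32 / 0.1632 = 14.22 ppm.
FC to add: 14.22 − 0.1 = 14.12 mg/L as Cl₂.
Cl₂ equivalent: 14.12 mg/L × 1,220,000 L = 17,220 g.
Product at 89.6% available Cl: 17,220 / 0.896 = 19,220 g.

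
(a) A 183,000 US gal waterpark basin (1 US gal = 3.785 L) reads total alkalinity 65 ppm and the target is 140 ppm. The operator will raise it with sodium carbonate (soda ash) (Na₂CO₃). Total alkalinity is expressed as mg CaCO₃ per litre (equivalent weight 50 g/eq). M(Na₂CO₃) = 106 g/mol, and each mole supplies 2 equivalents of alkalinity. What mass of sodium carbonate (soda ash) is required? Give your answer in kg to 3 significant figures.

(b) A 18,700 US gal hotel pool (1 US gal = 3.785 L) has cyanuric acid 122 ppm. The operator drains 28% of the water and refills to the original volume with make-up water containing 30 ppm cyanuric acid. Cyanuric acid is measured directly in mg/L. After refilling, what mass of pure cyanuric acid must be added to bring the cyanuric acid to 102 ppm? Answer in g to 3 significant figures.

(a) Volume: 183,000 US gal × 3.785 L/gal = 692,655 L.
(a) Alkalinity to add: (140 − 65) = 75 mg/L as CaCO₃ × 692,655 L = 51,950 g as CaCO₃.
(a) Equivalents: 51,950 g ÷ 50 g/eq = 1039 eq.
(a) Each mole of Na₂CO₃ supplies 2 eq, so 1039 / 2 = 519.5 mol.
(a) Mass: 519.5 mol × 106 g/mol = 55,070 g.

(b) Volume: 18,700 US gal × 3.785 L/gal = 70,780 L.
(b) After draining 28% and refilling: 122 × 0.72 + 30 × 0.28 = 96.24 ppm.
(b) Deficit to target: 102 − 96.24 = 5.76 mg/L.
(b) Mass: 5.76 mg/L × 70,780 L = 407.7 g cyanuric acid.

(a) 55.1 kg; (b) 408 g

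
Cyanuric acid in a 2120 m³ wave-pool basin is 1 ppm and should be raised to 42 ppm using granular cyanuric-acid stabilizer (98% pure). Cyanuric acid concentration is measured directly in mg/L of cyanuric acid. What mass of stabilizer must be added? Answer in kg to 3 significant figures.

Volume: 2120 m³ = 2,120,000 L.
CYA to add: (42 − 1) = 41 mg/L × 2,120,000 L = 86,920 g cyanuric acid.
At 98% purity: 86,920 / 0.98 = 88,690 g product.

88.7 kg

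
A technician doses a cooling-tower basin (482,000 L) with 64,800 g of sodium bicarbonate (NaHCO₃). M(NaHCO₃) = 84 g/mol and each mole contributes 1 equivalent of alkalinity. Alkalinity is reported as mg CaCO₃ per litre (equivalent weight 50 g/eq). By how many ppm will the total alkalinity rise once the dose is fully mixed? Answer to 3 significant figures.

80.0 ppm

Moles of NaHCO₃: 64,800 g ÷ 84 g/mol = 771.4 mol → 771.4 eq of alkalinity.
As CaCO₃: 771.4 eq × 50 g/eq = 38,570 g.
Rise: 38,570 g / 482,000 L × 1000 = 80.02 mg/L.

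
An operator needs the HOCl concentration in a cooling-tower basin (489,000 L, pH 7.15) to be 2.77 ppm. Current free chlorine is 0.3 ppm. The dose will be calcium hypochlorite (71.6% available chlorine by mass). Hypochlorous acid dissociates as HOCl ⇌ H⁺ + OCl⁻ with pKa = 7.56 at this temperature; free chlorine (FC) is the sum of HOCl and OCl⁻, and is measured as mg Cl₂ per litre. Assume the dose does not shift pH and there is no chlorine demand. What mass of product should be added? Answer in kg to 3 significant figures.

[OCl⁻]/[HOCl] = 10^(pH − pKa) = 10^(7.15 − 7.56) = 0.389; fraction as HOCl = 1/(1 + 0.389) = 0.7199.
Free chlorine required for 2.77 ppm HOCl: 2.77 / 0.7199 = 3.848 ppm.
FC to add: 3.848 − 0.3 = 3.548 mg/L as Cl₂.
Cl₂ equivalent: 3.548 mg/L × 489,000 L = 1735 g.
Product at 71.6% available Cl: 1735 / 0.716 = 2423 g.

2.42 kg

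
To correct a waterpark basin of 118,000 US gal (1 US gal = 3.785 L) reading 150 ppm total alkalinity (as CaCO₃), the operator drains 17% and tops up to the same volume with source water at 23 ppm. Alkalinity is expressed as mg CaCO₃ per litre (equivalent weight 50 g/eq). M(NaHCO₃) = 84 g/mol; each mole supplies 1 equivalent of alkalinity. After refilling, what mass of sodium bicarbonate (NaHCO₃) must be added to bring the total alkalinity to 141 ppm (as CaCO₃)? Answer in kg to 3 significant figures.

Volume: 118,000 US gal × 3.785 L/gal = 446,630 L.
After draining 17% and refilling: 150 × 0.83 + 23 × 0.17 = 128.41 ppm.
Deficit to target: 141 − 128.41 = 12.59 mg/L.
As CaCO₃: 12.59 mg/L × 446,630 L = 5623 g; ÷ 50 g/eq ÷ 1 = 112.5 mol NaHCO₃.
Mass: 112.5 × 84 = 9447 g.

9.45 kg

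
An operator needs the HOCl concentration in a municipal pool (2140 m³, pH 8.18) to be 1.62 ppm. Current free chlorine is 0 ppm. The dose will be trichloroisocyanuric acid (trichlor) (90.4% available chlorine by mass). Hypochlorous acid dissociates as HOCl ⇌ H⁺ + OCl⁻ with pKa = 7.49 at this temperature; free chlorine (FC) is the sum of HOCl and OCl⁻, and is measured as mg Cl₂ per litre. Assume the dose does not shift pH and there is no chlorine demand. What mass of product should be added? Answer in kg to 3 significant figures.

Volume: 2140 m³ = 2,140,000 L.
[OCl⁻]/[HOCl] = 10^(pH − pKa) = 10^(8.18 − 7.49) = 4.898; fraction as HOCl = 1/(1 + 4.898) = 0.1696.
Free chlorine required for 1.62 ppm HOCl: 1.62 / 0.1696 = 9.554 ppm.
FC to add: 9.554 − 0 = 9.554 mg/L as Cl₂.
Cl₂ equivalent: 9.554 mg/L × 2,140,000 L = 20,450 g.
Product at 90.4% available Cl: 20,450 / 0.904 = 22,620 g.

22.6 kg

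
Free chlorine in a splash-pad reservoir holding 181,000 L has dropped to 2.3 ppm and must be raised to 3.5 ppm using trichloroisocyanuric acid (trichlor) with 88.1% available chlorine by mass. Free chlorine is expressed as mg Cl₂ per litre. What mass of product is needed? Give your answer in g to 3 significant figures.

247 g

Chlorine deficit: 3.5 − 2.3 = 1.2 ppm = 1.2 mg/L as Cl₂.
Cl₂ equivalent needed: 1.2 mg/L × 181,000 L = 217,200 mg = 217.2 g.
Product at 88.1% available chlorine: 217.2 / 0.881 = 246.5 g.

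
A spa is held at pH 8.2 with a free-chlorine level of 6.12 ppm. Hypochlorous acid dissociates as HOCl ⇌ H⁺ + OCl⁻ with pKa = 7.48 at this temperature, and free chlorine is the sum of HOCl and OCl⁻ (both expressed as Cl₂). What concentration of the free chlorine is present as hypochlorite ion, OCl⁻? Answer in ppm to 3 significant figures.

[OCl⁻]/[HOCl] = 10^(pH − pKa) = 10^(8.2 − 7.48) = 10^0.72 = 5.248.
Fraction as HOCl = 1 / (1 + 5.248) = 0.16.
OCl⁻ = (1 − 0.16) × 6.12 ppm = 5.14 ppm.

5.14 ppm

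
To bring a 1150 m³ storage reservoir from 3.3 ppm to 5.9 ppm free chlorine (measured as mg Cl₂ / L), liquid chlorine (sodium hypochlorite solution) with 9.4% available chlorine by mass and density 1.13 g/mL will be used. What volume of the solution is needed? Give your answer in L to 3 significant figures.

Volume: 1150 m³ = 1,150,000 L.
Chlorine deficit: 5.9 − 3.3 = 2.6 ppm = 2.6 mg/L as Cl₂.
Cl₂ equivalent needed: 2.6 mg/L × 1,150,000 L = 2,990,000 mg = 2990 g.
Product at 9.4% available chlorine: 2990 / 0.094 = 31,810 g.
Volume at density 1.13 g/mL: 31,810 g ÷ 1.13 g/mL = 28,150 mL.

28.1 L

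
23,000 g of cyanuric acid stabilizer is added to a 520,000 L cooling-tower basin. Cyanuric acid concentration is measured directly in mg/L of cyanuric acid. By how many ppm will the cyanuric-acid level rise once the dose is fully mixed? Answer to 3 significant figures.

Rise: 23,000 g / 520,000 L × 1000 = 44.23 mg/L.

44.2 ppm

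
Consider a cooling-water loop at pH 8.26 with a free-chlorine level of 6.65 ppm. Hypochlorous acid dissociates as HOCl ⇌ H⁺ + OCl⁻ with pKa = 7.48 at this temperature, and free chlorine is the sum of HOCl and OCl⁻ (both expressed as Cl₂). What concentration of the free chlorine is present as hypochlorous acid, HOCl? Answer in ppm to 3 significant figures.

0.947 ppm

[OCl⁻]/[HOCl] = 10^(pH − pKa) = 10^(8.26 − 7.48) = 10^0.78 = 6.026.
Fraction as HOCl = 1 / (1 + 6.026) = 0.1423.
HOCl = 0.1423 × 6.65 ppm = 0.9465 ppm.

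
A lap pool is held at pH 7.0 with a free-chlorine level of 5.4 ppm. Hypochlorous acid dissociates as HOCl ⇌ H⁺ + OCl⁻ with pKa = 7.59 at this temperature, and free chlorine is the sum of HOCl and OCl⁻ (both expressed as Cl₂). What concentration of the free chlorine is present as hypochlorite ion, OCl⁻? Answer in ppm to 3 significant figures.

1.10 ppm

[OCl⁻]/[HOCl] = 10^(pH − pKa) = 10^(7.0 − 7.59) = 10^-0.59 = 0.257.
Fraction as HOCl = 1 / (1 + 0.257) = 0.7955.
OCl⁻ = (1 − 0.7955) × 5.4 ppm = 1.104 ppm.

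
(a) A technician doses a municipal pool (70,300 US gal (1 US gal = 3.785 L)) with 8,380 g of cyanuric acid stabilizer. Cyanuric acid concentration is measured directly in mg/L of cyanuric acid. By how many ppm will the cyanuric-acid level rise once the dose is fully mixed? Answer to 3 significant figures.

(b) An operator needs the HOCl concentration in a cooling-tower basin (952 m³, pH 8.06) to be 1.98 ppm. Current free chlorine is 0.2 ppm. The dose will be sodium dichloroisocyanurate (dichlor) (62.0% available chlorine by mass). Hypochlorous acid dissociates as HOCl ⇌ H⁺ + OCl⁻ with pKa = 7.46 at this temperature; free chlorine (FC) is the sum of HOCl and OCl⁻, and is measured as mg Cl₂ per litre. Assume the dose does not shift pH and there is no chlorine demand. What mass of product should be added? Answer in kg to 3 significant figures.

(a) 31.5 ppm; (b) 14.8 kg

(a) Volume: 70,300 US gal × 3.785 L/gal = 266,086 L.
(a) Rise: 8,380 g / 266,086 L × 1000 = 31.49 mg/L.

(b) Volume: 952 m³ = 952,000 L.
(b) [OCl⁻]/[HOCl] = 10^(pH − pKa) = 10^(8.06 − 7.46) = 3.981; fraction as HOCl = 1/(1 + 3.981) = 0.2008.
(b) Free chlorine required for 1.98 ppm HOCl: 1.98 / 0.2008 = 9.863 ppm.
(b) FC to add: 9.863 − 0.2 = 9.663 mg/L as Cl₂.
(b) Cl₂ equivalent: 9.663 mg/L × 952,000 L = 9199 g.
(b) Product at 62.0% available Cl: 9199 / 0.62 = 14,840 g.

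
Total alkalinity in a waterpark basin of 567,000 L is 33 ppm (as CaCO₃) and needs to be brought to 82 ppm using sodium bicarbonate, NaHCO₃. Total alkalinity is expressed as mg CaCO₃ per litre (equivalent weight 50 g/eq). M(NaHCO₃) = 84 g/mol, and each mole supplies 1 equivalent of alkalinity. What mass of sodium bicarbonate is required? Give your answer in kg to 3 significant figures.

Alkalinity to add: (82 − 33) = 49 mg/L as CaCO₃ × 567,000 L = 27,780 g as CaCO₃.
Equivalents: 27,780 g ÷ 50 g/eq = 555.7 eq.
NaHCO₃ supplies 1 eq per mole → 555.7 mol.
Mass: 555.7 mol × 84 g/mol = 46,680 g.

46.7 kg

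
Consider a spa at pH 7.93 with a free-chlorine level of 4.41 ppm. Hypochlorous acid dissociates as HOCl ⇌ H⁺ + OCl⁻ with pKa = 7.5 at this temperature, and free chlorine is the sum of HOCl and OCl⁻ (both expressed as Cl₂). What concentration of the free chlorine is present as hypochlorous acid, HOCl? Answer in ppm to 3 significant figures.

1.19 ppm

[OCl⁻]/[HOCl] = 10^(pH − pKa) = 10^(7.93 − 7.5) = 10^0.43 = 2.692.
Fraction as HOCl = 1 / (1 + 2.692) = 0.2709.
HOCl = 0.2709 × 4.41 ppm = 1.195 ppm.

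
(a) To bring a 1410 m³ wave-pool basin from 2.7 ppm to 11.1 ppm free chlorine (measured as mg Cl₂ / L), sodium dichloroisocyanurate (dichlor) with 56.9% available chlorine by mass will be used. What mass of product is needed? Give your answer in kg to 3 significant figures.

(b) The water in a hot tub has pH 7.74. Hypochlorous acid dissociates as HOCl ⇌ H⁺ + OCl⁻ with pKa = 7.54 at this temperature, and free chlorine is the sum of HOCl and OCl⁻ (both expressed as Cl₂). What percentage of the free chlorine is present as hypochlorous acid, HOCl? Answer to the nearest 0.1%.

(a) 20.8 kg; (b) 38.7%

(a) Volume: 1410 m³ = 1,410,000 L.
(a) Chlorine deficit: 11.1 − 2.7 = 8.4 ppm = 8.4 mg/L as Cl₂.
(a) Cl₂ equivalent needed: 8.4 mg/L × 1,410,000 L = 11,840,000 mg = 11,840 g.
(a) Product at 56.9% available chlorine: 11,840 / 0.569 = 20,820 g.

(b) [OCl⁻]/[HOCl] = 10^(pH − pKa) = 10^(7.74 − 7.54) = 10^0.20 = 1.585.
(b) Fraction as HOCl = 1 / (1 + 1.585) = 0.3869.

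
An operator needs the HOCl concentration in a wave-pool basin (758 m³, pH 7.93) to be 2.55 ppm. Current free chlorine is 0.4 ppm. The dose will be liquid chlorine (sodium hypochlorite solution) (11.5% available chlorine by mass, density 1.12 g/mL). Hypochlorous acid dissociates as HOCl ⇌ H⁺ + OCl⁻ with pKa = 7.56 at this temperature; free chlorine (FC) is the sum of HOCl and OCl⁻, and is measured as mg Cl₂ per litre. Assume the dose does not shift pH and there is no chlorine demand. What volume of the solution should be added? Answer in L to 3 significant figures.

Volume: 758 m³ = 758,000 L.
[OCl⁻]/[HOCl] = 10^(pH − pKa) = 10^(7.93 − 7.56) = 2.344; fraction as HOCl = 1/(1 + 2.344) = 0.299.
Free chlorine required for 2.55 ppm HOCl: 2.55 / 0.299 = 8.528 ppm.
FC to add: 8.528 − 0.4 = 8.128 mg/L as Cl₂.
Cl₂ equivalent: 8.128 mg/L × 758,000 L = 6161 g.
Product at 11.5% available Cl: 6161 / 0.115 = 53,570 g.
Volume: 53,570 g ÷ 1.12 g/mL = 47,830 mL.

47.8 L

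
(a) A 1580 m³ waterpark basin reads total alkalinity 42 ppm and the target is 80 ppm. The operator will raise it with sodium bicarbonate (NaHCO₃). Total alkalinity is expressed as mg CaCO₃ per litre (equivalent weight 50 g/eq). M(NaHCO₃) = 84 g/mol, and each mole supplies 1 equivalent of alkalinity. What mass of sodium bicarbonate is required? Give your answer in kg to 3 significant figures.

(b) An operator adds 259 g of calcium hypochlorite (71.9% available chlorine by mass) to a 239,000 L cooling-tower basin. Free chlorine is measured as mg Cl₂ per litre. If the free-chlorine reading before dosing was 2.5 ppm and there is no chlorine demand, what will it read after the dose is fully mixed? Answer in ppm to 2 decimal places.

(a) 101 kg; (b) 3.28 ppm

(a) Volume: 1580 m³ = 1,580,000 L.
(a) Alkalinity to add: (80 − 42) = 38 mg/L as CaCO₃ × 1,580,000 L = 60,040 g as CaCO₃.
(a) Equivalents: 60,040 g ÷ 50 g/eq = 1201 eq.
(a) NaHCO₃ supplies 1 eq per mole → 1201 mol.
(a) Mass: 1201 mol × 84 g/mol = 100,900 g.

(b) Available chlorine delivered: 259 g × 0.719 = 186.2 g as Cl₂.
(b) Concentration rise: 186.2 g / 239,000 L = 0.7792 mg/L = 0.78 ppm.
(b) Final FC: 2.5 + 0.78 = 3.28 ppm.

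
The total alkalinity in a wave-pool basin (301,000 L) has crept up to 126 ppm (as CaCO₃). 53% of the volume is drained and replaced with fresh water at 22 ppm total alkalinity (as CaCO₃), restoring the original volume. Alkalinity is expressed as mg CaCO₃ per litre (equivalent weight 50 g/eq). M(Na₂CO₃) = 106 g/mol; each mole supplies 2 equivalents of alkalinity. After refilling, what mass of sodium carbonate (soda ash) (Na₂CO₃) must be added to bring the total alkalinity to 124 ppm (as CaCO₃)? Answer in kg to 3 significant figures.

After draining 53% and refilling: 126 × 0.47 + 22 × 0.53 = 70.88 ppm.
Deficit to target: 124 − 70.88 = 53.12 mg/L.
As CaCO₃: 53.12 mg/L × 301,000 L = 15,990 g; ÷ 50 g/eq ÷ 2 = 159.9 mol Na₂CO₃.
Mass: 159.9 × 106 = 16,950 g.

16.9 kg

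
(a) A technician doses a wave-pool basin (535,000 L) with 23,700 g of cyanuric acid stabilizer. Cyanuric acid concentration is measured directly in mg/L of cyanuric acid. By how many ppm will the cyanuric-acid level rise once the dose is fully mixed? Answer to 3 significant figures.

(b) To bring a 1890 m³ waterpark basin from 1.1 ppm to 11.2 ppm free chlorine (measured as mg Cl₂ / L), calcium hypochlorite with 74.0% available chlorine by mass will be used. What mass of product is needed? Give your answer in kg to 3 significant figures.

(a) 44.3 ppm; (b) 25.8 kg

(a) Rise: 23,700 g / 535,000 L × 1000 = 44.3 mg/L.

(b) Volume: 1890 m³ = 1,890,000 L.
(b) Chlorine deficit: 11.2 − 1.1 = 10.1 ppm = 10.1 mg/L as Cl₂.
(b) Cl₂ equivalent needed: 10.1 mg/L × 1,890,000 L = 19,090,000 mg = 19,090 g.
(b) Product at 74.0% available chlorine: 19,090 / 0.74 = 25,800 g.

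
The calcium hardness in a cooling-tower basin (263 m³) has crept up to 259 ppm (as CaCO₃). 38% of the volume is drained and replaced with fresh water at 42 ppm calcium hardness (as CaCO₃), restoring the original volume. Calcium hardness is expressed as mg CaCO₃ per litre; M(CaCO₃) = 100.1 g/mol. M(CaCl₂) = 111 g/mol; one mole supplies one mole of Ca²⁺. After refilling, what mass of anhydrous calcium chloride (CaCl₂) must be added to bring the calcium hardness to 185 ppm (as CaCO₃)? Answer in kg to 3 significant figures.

2.47 kg

Volume: 263 m³ = 263,000 L.
After draining 38% and refilling: 259 × 0.62 + 42 × 0.38 = 176.54 ppm.
Deficit to target: 185 − 176.54 = 8.46 mg/L.
As CaCO₃: 8.46 mg/L × 263,000 L = 2225 g; ÷ 100.1 = 22.23 mol Ca²⁺.
Mass: 22.23 × 111 = 2467 g.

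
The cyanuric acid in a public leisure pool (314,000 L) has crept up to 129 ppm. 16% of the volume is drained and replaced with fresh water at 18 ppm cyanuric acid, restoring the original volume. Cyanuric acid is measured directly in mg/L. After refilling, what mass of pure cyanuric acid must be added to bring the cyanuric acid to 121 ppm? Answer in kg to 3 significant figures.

3.06 kg

After draining 16% and refilling: 129 × 0.84 + 18 × 0.16 = 111.24 ppm.
Deficit to target: 121 − 111.24 = 9.76 mg/L.
Mass: 9.76 mg/L × 314,000 L = 3065 g cyanuric acid.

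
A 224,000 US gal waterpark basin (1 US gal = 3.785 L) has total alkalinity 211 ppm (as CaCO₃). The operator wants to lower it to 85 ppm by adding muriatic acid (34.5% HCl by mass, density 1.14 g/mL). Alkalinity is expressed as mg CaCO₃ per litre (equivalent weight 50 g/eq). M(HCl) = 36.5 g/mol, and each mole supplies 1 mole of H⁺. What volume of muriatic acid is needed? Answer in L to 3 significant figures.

Volume: 224,000 US gal × 3.785 L/gal = 847,840 L.
Alkalinity to neutralize: (211 − 85) = 126 mg/L as CaCO₃ × 847,840 L = 106,800 g as CaCO₃.
Equivalents of H⁺ required: 106,800 ÷ 50 g/eq = 2137 eq = 2137 mol HCl.
Mass of HCl: 2137 × 36.5 = 77,980 g.
Mass of 34.5% solution: 77,980 / 0.345 = 226,000 g.
Volume: 226,000 g ÷ 1.14 g/mL = 198,300 mL.

198 L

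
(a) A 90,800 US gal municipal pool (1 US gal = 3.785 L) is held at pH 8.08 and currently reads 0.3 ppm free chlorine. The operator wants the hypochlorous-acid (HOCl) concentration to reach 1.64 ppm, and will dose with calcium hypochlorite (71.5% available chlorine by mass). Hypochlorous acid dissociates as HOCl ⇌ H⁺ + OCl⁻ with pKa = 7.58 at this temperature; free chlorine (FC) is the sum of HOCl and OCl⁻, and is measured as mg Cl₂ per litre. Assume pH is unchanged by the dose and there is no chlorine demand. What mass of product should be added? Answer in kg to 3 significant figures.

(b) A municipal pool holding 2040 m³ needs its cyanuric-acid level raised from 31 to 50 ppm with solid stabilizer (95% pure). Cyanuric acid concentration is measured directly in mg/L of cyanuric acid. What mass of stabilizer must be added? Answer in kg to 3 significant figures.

(a) 3.14 kg; (b) 40.8 kg

(a) Volume: 90,800 US gal × 3.785 L/gal = 343,678 L.
(a) [OCl⁻]/[HOCl] = 10^(pH − pKa) = 10^(8.08 − 7.58) = 3.162; fraction as HOCl = 1/(1 + 3.162) = 0.2403.
(a) Free chlorine required for 1.64 ppm HOCl: 1.64 / 0.2403 = 6.826 ppm.
(a) FC to add: 6.826 − 0.3 = 6.526 mg/L as Cl₂.
(a) Cl₂ equivalent: 6.526 mg/L × 343,678 L = 2243 g.
(a) Product at 71.5% available Cl: 2243 / 0.715 = 3137 g.

(b) Volume: 2040 m³ = 2,040,000 L.
(b) CYA to add: (50 − 31) = 19 mg/L × 2,040,000 L = 38,760 g cyanuric acid.
(b) At 95% purity: 38,760 / 0.95 = 40,800 g product.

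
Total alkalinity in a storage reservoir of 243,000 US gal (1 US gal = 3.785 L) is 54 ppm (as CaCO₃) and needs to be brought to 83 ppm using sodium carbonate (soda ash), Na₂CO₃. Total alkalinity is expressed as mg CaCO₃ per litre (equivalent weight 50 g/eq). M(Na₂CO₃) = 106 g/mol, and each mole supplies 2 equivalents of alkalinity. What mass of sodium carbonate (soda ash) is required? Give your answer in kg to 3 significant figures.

28.3 kg

Volume: 243,000 US gal × 3.785 L/gal = 919,755 L.
Alkalinity to add: (83 − 54) = 29 mg/L as CaCO₃ × 919,755 L = 26,670 g as CaCO₃.
Equivalents: 26,670 g ÷ 50 g/eq = 533.5 eq.
Each mole of Na₂CO₃ supplies 2 eq, so 533.5 / 2 = 266.7 mol.
Mass: 266.7 mol × 106 g/mol = 28,270 g.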